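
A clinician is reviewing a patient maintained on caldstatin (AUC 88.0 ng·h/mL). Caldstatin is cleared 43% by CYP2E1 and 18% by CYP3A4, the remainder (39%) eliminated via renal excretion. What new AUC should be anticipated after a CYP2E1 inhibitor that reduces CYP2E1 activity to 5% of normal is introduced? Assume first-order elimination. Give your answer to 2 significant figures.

CYP2E1: 0.43 × 0.05 = 0.0215
CYP3A4: 0.18 (unchanged)
Other: 0.39 (unchanged)
Relative clearance = 0.0215 + 0.18 + 0.39 = 0.5915.
With dosing unchanged, AUC scales as 1/CL: 88.0 / 0.5915 = 1.5 × 10² ng·h/mL.

1.5 × 10² ng·h/mL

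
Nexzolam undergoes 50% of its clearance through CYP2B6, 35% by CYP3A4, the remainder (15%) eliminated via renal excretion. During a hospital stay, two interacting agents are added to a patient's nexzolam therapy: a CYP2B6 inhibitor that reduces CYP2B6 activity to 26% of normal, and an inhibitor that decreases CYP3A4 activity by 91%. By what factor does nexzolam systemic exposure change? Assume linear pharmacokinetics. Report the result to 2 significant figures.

The CYP2B6 pathway (50% of clearance) falls to 0.26× activity: 0.5 × 0.26 = 0.13.
The CYP3A4 pathway (35% of clearance) is reduced to 0.09× activity: 0.35 × 0.09 = 0.0315.
Non-CYP routes (15%) are unchanged.
CL_new/CL_old = 0.13 + 0.0315 + 0.15 = 0.3115.
Net systemic exposure ratio = 1 / 0.3115 = 3.2.

3.2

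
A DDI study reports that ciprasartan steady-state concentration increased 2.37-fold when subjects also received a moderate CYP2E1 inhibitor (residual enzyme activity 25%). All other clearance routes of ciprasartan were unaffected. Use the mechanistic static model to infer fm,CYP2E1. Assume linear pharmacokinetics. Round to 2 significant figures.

0.77

Let x = fm,CYP2E1. Because steady-state concentration ∝ 1/CL, relative clearance fell to 1/2.37 = 0.4219.
Setting x·0.25 + (1 − x) = 0.4219 and solving: x = (0.4219 − 1)/(0.25 − 1) = 0.77.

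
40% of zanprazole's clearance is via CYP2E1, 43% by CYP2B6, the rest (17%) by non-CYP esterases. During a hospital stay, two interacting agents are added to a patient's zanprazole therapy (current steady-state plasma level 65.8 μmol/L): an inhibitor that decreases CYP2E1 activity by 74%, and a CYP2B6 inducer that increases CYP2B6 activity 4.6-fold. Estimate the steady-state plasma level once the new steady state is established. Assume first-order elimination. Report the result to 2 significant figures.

The CYP2E1 pathway (40% of clearance) is reduced to 0.26× activity: 0.4 × 0.26 = 0.104.
The CYP2B6 pathway (43% of clearance) is boosted to 4.6× activity: 0.43 × 4.6 = 1.978.
Non-CYP routes (17%) are unchanged.
New clearance relative to baseline: 0.104 + 1.978 + 0.17 = 2.252.
Dividing the baseline by the relative clearance: 65.8 / 2.252 = 29 μmol/L.

29 μmol/L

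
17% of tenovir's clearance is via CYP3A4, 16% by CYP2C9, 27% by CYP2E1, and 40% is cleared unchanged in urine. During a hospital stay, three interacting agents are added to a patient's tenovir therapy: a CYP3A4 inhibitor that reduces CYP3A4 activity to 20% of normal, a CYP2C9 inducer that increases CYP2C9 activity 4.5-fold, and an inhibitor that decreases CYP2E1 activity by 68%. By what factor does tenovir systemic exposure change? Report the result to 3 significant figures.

CYP3A4: 0.17 × 0.2 = 0.034
CYP2C9: 0.16 × 4.5 = 0.72
CYP2E1: 0.27 × 0.32 = 0.0864
Other: 0.4 (unchanged)
Relative clearance = 0.034 + 0.72 + 0.0864 + 0.4 = 1.2404.
Because systemic exposure varies inversely with clearance, the combined effect is 1 / 1.2404 = 0.806.

0.806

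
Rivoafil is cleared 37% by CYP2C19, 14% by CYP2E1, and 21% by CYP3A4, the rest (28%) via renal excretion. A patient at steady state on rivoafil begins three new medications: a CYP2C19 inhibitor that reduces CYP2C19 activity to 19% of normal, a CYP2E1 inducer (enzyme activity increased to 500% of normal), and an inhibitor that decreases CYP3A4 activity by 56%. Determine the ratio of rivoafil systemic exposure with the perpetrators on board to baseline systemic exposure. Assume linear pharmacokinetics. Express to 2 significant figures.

0.88

CYP2C19: 0.37 × 0.19 = 0.0703
CYP2E1: 0.14 × 5 = 0.7
CYP3A4: 0.21 × 0.44 = 0.0924
Other: 0.28 (unchanged)
CL_new/CL_old = 0.0703 + 0.7 + 0.0924 + 0.28 = 1.1427.
Because systemic exposure varies inversely with clearance, the combined effect is 1 / 1.1427 = 0.88.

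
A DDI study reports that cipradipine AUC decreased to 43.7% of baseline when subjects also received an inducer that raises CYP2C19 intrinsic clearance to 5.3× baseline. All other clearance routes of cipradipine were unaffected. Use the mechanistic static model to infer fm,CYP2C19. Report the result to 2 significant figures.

Write x for the fraction cleared via CYP2C19. The observed AUC change means clearance rose to 1/0.437 = 2.288 of baseline.
Setting x·5.3 + (1 − x) = 2.288 and solving: x = (2.288 − 1)/(5.3 − 1) = 0.30.

0.30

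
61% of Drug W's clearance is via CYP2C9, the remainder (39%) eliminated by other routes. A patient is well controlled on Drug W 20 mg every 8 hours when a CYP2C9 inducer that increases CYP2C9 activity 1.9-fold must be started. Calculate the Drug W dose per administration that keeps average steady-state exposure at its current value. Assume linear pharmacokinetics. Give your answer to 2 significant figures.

31 mg

The CYP2C9 pathway (61% of clearance) is boosted to 1.9× activity: 0.61 × 1.9 = 1.159.
The remaining 39% of clearance is unaffected.
New clearance relative to baseline: 1.159 + 0.39 = 1.549.
Exposure is unchanged when dose changes in proportion to clearance. New dose = 20 mg × 1.549 = 31 mg.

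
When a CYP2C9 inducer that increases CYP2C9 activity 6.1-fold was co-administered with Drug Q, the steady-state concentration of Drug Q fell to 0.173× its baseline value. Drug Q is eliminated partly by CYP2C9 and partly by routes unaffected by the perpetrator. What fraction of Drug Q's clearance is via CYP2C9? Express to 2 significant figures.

0.94

Let x = fm,CYP2C9. Because steady-state concentration ∝ 1/CL, relative clearance rose to 1/0.173 = 5.78.
Only the CYP2C9 route changed, so 5.78 = x·6.1 + (1 − x), giving x = 0.94.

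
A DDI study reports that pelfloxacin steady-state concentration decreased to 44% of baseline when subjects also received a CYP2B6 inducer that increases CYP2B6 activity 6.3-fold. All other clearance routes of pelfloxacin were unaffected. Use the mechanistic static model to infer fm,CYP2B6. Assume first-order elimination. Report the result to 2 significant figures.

Let fm be the CYP2B6 fraction. New clearance relative to baseline = fm × 6.3 + (1 − fm).
Steady-state concentration ratio = 1 / (new CL fraction), so new CL fraction = 1 / 0.440 = 2.273.
fm × 6.3 + 1 − fm = 2.273  ⇒  fm × (6.3 − 1) = 1.273  ⇒  fm = 0.24.

0.24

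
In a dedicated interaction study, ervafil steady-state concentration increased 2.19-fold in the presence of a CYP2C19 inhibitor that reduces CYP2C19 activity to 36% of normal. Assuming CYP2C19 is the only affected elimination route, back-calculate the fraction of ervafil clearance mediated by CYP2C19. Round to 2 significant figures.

0.85

CL'/CL = 1 / 2.19 = 0.4566
0.36·fm + (1 − fm) = 0.4566
fm = (0.4566 − 1) / (0.36 − 1) = 0.85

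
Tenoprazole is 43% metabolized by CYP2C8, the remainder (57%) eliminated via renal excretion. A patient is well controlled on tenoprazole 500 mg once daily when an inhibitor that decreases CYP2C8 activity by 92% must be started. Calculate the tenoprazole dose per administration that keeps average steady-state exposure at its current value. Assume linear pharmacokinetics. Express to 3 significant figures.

CYP2C8: 0.43 × 0.08 = 0.0344
Other: 0.57 (unchanged)
New clearance relative to baseline: 0.0344 + 0.57 = 0.6044.
To maintain the same steady-state level, dose must scale with clearance: new dose = 500 × 0.6044 = 302 mg.

302 mg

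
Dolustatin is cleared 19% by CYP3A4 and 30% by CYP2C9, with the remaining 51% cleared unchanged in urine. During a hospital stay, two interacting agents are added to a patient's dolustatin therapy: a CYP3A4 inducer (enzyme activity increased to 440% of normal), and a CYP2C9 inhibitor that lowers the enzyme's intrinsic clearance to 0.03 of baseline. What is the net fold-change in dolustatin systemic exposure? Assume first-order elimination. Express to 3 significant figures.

CYP3A4: 0.19 × 4.4 = 0.836
CYP2C9: 0.3 × 0.03 = 0.009
Other: 0.51 (unchanged)
New clearance relative to baseline: 0.836 + 0.009 + 0.51 = 1.355.
Net systemic exposure ratio = 1 / 1.355 = 0.738.

0.738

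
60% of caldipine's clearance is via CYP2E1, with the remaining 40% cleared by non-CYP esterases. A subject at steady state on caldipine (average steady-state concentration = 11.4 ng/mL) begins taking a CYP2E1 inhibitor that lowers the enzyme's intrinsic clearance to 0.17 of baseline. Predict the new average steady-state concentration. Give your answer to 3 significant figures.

22.7 ng/mL

The CYP2E1 pathway (60% of clearance) falls to 0.17× activity: 0.6 × 0.17 = 0.102.
Non-CYP routes (40%) are unchanged.
Relative clearance = 0.102 + 0.4 = 0.502.
New average steady-state concentration = baseline ÷ relative clearance = 11.4 / 0.502 = 22.7 ng/mL.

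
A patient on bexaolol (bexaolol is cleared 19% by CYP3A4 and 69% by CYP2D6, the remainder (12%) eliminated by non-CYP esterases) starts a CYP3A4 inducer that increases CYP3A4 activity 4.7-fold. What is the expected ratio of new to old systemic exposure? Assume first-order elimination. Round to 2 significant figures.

0.59

CYP3A4: 0.19 × 4.7 = 0.893
CYP2D6: 0.69 (unchanged)
Other: 0.12 (unchanged)
New clearance relative to baseline: 0.893 + 0.69 + 0.12 = 1.703.
Systemic exposure is inversely proportional to clearance, so the fold-change is 1 / 1.703 = 0.59.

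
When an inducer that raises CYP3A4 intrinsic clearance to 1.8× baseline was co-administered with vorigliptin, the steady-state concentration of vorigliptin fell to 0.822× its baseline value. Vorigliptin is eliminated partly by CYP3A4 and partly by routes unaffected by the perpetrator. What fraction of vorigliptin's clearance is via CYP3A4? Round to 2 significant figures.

0.27

Let fm be the CYP3A4 fraction. New clearance relative to baseline = fm × 1.8 + (1 − fm).
Steady-state concentration ratio = 1 / (new CL fraction), so new CL fraction = 1 / 0.822 = 1.217.
fm × 1.8 + 1 − fm = 1.217  ⇒  fm × (1.8 − 1) = 0.2165  ⇒  fm = 0.27.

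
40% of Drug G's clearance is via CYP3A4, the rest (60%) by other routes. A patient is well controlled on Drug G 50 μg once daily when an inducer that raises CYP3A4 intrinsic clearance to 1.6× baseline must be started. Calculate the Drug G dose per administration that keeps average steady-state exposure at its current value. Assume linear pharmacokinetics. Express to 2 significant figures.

The CYP3A4 pathway (40% of clearance) is boosted to 1.6× activity: 0.4 × 1.6 = 0.64.
The remaining 60% of clearance is unaffected.
Relative clearance = 0.64 + 0.6 = 1.24.
Css,avg = (dose rate)/CL, so holding Css fixed requires dose ∝ CL: 50 × 1.24 = 62 μg.

62 μg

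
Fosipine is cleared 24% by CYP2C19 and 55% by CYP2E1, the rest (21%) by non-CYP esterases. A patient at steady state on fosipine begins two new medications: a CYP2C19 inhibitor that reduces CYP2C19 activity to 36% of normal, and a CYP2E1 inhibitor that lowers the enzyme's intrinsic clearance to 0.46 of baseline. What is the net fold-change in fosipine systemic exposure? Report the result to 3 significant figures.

CYP2C19: 0.24 × 0.36 = 0.0864
CYP2E1: 0.55 × 0.46 = 0.253
Other: 0.21 (unchanged)
Relative clearance = 0.0864 + 0.253 + 0.21 = 0.5494.
Because systemic exposure varies inversely with clearance, the combined effect is 1 / 0.5494 = 1.82.

1.82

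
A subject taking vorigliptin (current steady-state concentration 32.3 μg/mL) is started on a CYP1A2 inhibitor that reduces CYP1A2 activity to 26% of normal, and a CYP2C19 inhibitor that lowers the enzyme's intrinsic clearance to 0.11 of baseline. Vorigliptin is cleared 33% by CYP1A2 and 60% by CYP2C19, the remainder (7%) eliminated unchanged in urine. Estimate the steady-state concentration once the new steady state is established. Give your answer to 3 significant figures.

The CYP1A2 pathway (33% of clearance) is reduced to 0.26× activity: 0.33 × 0.26 = 0.0858.
The CYP2C19 pathway (60% of clearance) drops to 0.11× activity: 0.6 × 0.11 = 0.066.
The remaining 7% of clearance is unaffected.
CL_new/CL_old = 0.0858 + 0.066 + 0.07 = 0.2218.
Dividing the baseline by the relative clearance: 32.3 / 0.2218 = 146 μg/mL.

146 μg/mL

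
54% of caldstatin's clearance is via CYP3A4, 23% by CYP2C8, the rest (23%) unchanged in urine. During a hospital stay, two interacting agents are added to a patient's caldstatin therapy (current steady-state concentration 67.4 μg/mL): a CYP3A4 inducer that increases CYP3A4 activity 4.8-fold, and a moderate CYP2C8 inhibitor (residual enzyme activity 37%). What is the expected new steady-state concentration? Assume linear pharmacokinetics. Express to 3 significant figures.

The CYP3A4 pathway (54% of clearance) is boosted to 4.8× activity: 0.54 × 4.8 = 2.592.
The CYP2C8 pathway (23% of clearance) is reduced to 0.37× activity: 0.23 × 0.37 = 0.0851.
The remaining 23% of clearance is unaffected.
Relative clearance = 2.592 + 0.0851 + 0.23 = 2.9071.
New steady-state concentration = 67.4 / 2.9071 = 23.2 μg/mL (concentration scales inversely with clearance).

23.2 μg/mL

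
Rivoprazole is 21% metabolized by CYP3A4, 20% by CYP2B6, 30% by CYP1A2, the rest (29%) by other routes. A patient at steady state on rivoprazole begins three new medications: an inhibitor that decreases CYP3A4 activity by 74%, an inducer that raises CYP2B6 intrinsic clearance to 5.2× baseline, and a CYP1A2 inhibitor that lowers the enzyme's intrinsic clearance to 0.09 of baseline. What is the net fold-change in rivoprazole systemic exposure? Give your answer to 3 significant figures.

0.708

The CYP3A4 pathway (21% of clearance) is reduced to 0.26× activity: 0.21 × 0.26 = 0.0546.
The CYP2B6 pathway (20% of clearance) increases to 5.2× activity: 0.2 × 5.2 = 1.04.
The CYP1A2 pathway (30% of clearance) drops to 0.09× activity: 0.3 × 0.09 = 0.027.
Non-CYP routes (29%) are unchanged.
Relative clearance = 0.0546 + 1.04 + 0.027 + 0.29 = 1.4116.
Net systemic exposure ratio = 1 / 1.4116 = 0.708.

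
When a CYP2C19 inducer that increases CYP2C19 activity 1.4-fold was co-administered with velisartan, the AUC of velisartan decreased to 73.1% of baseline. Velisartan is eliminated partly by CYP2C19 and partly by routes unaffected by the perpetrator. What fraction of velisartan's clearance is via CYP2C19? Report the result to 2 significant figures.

CL'/CL = 1 / 0.731 = 1.368
1.4·fm + (1 − fm) = 1.368
fm = (1.368 − 1) / (1.4 − 1) = 0.92

0.92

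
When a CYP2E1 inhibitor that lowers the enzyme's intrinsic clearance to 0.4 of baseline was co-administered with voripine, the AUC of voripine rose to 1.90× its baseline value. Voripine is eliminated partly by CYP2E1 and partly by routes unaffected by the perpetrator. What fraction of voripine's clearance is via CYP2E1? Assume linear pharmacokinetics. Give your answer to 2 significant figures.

0.79

CL'/CL = 1 / 1.90 = 0.5263
0.4·fm + (1 − fm) = 0.5263
fm = (0.5263 − 1) / (0.4 − 1) = 0.79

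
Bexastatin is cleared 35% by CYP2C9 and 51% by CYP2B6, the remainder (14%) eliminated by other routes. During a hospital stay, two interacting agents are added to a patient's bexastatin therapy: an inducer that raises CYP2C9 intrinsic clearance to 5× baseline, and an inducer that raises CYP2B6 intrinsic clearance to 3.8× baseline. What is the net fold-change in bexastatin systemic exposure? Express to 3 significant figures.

CYP2C9: 0.35 × 5 = 1.75
CYP2B6: 0.51 × 3.8 = 1.938
Other: 0.14 (unchanged)
CL_new/CL_old = 1.75 + 1.938 + 0.14 = 3.828.
Because systemic exposure varies inversely with clearance, the combined effect is 1 / 3.828 = 0.261.

0.261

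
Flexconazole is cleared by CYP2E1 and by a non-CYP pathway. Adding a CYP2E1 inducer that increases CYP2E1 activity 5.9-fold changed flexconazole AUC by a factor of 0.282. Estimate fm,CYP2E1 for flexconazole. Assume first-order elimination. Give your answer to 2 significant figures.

0.52

Let x = fm,CYP2E1. Because AUC ∝ 1/CL, relative clearance rose to 1/0.282 = 3.546.
Setting x·5.9 + (1 − x) = 3.546 and solving: x = (3.546 − 1)/(5.9 − 1) = 0.52.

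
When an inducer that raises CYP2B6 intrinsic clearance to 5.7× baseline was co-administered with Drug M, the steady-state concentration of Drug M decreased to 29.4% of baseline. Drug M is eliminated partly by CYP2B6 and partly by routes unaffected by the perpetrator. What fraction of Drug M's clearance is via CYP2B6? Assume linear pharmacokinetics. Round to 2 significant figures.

Call the CYP2B6 fraction fm. After the interaction, CL_new/CL_old = fm × 5.7 + (1 − fm).
Steady-state concentration ratio = 1 / (new CL fraction), so new CL fraction = 1 / 0.294 = 3.401.
fm × 5.7 + 1 − fm = 3.401  ⇒  fm × (5.7 − 1) = 2.401  ⇒  fm = 0.51.

0.51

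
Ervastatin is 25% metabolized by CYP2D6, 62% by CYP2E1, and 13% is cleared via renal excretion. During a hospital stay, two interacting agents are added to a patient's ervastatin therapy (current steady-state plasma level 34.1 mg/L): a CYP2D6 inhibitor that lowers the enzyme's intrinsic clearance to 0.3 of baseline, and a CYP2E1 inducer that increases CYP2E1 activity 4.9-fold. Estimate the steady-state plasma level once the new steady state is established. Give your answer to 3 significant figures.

CYP2D6: 0.25 × 0.3 = 0.075
CYP2E1: 0.62 × 4.9 = 3.038
Other: 0.13 (unchanged)
CL_new/CL_old = 0.075 + 3.038 + 0.13 = 3.243.
Steady-state plasma level ∝ 1/CL: new value = 34.1 / 3.243 = 10.5 mg/L.

10.5 mg/L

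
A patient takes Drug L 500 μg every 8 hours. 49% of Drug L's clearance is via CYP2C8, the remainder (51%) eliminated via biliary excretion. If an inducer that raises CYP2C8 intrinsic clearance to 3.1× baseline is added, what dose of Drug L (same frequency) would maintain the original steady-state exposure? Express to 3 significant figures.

1.01 × 10³ μg

The CYP2C8 pathway (49% of clearance) increases to 3.1× activity: 0.49 × 3.1 = 1.519.
The remaining 51% of clearance is unaffected.
CL_new/CL_old = 1.519 + 0.51 = 2.029.
Exposure is unchanged when dose changes in proportion to clearance. New dose = 500 μg × 2.029 = 1.01 × 10³ μg.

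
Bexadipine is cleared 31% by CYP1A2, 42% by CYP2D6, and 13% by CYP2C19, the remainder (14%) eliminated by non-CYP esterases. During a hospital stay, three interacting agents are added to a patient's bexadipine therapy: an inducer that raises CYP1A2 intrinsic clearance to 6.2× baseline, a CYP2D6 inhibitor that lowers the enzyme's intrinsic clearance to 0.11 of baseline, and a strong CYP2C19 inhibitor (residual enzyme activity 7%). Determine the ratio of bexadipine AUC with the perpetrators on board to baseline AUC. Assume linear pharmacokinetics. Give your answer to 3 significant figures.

The CYP1A2 pathway (31% of clearance) increases to 6.2× activity: 0.31 × 6.2 = 1.922.
The CYP2D6 pathway (42% of clearance) falls to 0.11× activity: 0.42 × 0.11 = 0.0462.
The CYP2C19 pathway (13% of clearance) drops to 0.07× activity: 0.13 × 0.07 = 0.0091.
The remaining 14% of clearance is unaffected.
CL_new/CL_old = 1.922 + 0.0462 + 0.0091 + 0.14 = 2.1173.
AUC ∝ 1/CL: fold-change = 1 / 2.1173 = 0.472.

0.472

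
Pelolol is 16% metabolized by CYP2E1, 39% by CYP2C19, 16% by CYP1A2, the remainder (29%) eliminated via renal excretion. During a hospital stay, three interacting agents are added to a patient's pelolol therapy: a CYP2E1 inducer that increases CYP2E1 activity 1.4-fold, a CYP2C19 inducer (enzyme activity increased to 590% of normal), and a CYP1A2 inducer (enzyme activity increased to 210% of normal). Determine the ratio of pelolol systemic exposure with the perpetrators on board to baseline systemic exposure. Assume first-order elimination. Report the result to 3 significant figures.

CYP2E1: 0.16 × 1.4 = 0.224
CYP2C19: 0.39 × 5.9 = 2.301
CYP1A2: 0.16 × 2.1 = 0.336
Other: 0.29 (unchanged)
CL_new/CL_old = 0.224 + 2.301 + 0.336 + 0.29 = 3.151.
Because systemic exposure varies inversely with clearance, the combined effect is 1 / 3.151 = 0.317.

0.317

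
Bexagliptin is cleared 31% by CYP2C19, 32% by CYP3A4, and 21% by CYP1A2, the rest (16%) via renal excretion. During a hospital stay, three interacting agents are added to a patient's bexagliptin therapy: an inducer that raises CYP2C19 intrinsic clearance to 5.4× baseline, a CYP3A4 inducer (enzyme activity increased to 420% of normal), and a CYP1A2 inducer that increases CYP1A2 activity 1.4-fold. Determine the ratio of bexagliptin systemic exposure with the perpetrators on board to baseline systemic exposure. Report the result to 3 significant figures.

0.288

CYP2C19: 0.31 × 5.4 = 1.674
CYP3A4: 0.32 × 4.2 = 1.344
CYP1A2: 0.21 × 1.4 = 0.294
Other: 0.16 (unchanged)
CL_new/CL_old = 1.674 + 1.344 + 0.294 + 0.16 = 3.472.
Because systemic exposure varies inversely with clearance, the combined effect is 1 / 3.472 = 0.288.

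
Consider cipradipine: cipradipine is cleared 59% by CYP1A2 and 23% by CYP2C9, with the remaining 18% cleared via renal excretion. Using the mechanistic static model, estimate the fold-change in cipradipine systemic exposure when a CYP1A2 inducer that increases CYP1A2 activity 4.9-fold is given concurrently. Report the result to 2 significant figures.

0.30

The CYP1A2 pathway (59% of clearance) increases to 4.9× activity: 0.59 × 4.9 = 2.891.
CYP2C9 (23%) and the residual 18% are unaffected.
CL_new/CL_old = 2.891 + 0.23 + 0.18 = 3.301.
Systemic exposure ratio = CL_old/CL_new = 1 / 3.301 = 0.30.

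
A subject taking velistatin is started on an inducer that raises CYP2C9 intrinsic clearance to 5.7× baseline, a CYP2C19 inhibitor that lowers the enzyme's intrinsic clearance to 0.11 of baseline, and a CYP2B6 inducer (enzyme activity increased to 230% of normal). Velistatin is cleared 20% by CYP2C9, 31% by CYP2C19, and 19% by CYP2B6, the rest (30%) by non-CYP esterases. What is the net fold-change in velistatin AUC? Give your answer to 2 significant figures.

CYP2C9: 0.2 × 5.7 = 1.14
CYP2C19: 0.31 × 0.11 = 0.0341
CYP2B6: 0.19 × 2.3 = 0.437
Other: 0.3 (unchanged)
CL_new/CL_old = 1.14 + 0.0341 + 0.437 + 0.3 = 1.9111.
Net AUC ratio = 1 / 1.9111 = 0.52.

0.52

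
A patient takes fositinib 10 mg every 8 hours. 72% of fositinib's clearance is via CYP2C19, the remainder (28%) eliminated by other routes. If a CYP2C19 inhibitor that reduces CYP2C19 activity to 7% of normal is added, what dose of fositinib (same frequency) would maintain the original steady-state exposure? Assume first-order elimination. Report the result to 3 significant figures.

3.30 mg

The CYP2C19 pathway (72% of clearance) is reduced to 0.07× activity: 0.72 × 0.07 = 0.0504.
Non-CYP routes (28%) are unchanged.
New clearance relative to baseline: 0.0504 + 0.28 = 0.3304.
Exposure is unchanged when dose changes in proportion to clearance. New dose = 10 mg × 0.3304 = 3.30 mg.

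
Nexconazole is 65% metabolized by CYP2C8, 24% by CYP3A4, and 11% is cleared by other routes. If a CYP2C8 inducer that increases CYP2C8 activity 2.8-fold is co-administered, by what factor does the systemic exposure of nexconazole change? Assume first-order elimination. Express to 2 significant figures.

0.46

CYP2C8: 0.65 × 2.8 = 1.82
CYP3A4: 0.24 (unchanged)
Other: 0.11 (unchanged)
New clearance relative to baseline: 1.82 + 0.24 + 0.11 = 2.17.
Since systemic exposure ∝ 1/CL, the ratio is 1 / 2.17 = 0.46.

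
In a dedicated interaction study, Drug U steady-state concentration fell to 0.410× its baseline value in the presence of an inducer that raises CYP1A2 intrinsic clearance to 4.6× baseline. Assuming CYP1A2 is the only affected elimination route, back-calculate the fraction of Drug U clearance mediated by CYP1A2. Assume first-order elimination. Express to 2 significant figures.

0.40

Let fm be the CYP1A2 fraction. New clearance relative to baseline = fm × 4.6 + (1 − fm).
Steady-state concentration ratio = 1 / (new CL fraction), so new CL fraction = 1 / 0.410 = 2.439.
fm × 4.6 + 1 − fm = 2.439  ⇒  fm × (4.6 − 1) = 1.439  ⇒  fm = 0.40.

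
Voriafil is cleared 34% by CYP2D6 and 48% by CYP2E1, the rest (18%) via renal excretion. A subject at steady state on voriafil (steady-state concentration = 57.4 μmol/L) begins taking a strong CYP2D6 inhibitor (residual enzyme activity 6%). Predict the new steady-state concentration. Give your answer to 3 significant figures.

The CYP2D6 pathway (34% of clearance) drops to 0.06× activity: 0.34 × 0.06 = 0.0204.
CYP2E1 (48%) and the residual 18% are unaffected.
New clearance relative to baseline: 0.0204 + 0.48 + 0.18 = 0.6804.
New steady-state concentration = baseline ÷ relative clearance = 57.4 / 0.6804 = 84.4 μmol/L.

84.4 μmol/L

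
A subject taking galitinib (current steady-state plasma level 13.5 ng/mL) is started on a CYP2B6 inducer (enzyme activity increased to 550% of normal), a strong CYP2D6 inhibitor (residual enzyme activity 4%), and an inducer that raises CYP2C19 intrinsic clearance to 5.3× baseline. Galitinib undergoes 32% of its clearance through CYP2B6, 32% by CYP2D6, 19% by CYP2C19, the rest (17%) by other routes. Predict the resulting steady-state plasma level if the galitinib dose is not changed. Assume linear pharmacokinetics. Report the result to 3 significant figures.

4.58 ng/mL

The CYP2B6 pathway (32% of clearance) is boosted to 5.5× activity: 0.32 × 5.5 = 1.76.
The CYP2D6 pathway (32% of clearance) drops to 0.04× activity: 0.32 × 0.04 = 0.0128.
The CYP2C19 pathway (19% of clearance) rises to 5.3× activity: 0.19 × 5.3 = 1.007.
The remaining 17% of clearance is unaffected.
Relative clearance = 1.76 + 0.0128 + 1.007 + 0.17 = 2.9498.
Steady-state plasma level ∝ 1/CL: new value = 13.5 / 2.9498 = 4.58 ng/mL.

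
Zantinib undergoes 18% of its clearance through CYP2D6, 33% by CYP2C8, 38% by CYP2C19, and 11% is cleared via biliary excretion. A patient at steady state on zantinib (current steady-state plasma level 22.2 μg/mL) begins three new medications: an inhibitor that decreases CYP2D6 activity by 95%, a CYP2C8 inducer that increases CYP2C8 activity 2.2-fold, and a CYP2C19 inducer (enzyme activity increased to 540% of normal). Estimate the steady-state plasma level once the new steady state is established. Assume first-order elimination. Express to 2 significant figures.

7.7 μg/mL

The CYP2D6 pathway (18% of clearance) falls to 0.05× activity: 0.18 × 0.05 = 0.009.
The CYP2C8 pathway (33% of clearance) is boosted to 2.2× activity: 0.33 × 2.2 = 0.726.
The CYP2C19 pathway (38% of clearance) is boosted to 5.4× activity: 0.38 × 5.4 = 2.052.
The remaining 11% of clearance is unaffected.
Relative clearance = 0.009 + 0.726 + 2.052 + 0.11 = 2.897.
New steady-state plasma level = 22.2 / 2.897 = 7.7 μg/mL (concentration scales inversely with clearance).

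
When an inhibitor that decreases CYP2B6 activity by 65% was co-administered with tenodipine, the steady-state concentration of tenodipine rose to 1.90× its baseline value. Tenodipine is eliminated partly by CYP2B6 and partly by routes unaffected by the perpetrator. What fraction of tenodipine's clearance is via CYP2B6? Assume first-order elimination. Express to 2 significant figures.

CL'/CL = 1 / 1.90 = 0.5263
0.35·fm + (1 − fm) = 0.5263
fm = (0.5263 − 1) / (0.35 − 1) = 0.73

0.73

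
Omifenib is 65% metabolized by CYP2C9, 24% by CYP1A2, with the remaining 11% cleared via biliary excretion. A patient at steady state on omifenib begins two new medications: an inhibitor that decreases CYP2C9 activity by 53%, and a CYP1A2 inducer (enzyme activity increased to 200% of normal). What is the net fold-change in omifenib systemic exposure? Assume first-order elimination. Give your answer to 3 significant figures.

1.12

The CYP2C9 pathway (65% of clearance) drops to 0.47× activity: 0.65 × 0.47 = 0.3055.
The CYP1A2 pathway (24% of clearance) rises to 2× activity: 0.24 × 2 = 0.48.
Non-CYP routes (11%) are unchanged.
CL_new/CL_old = 0.3055 + 0.48 + 0.11 = 0.8955.
Net systemic exposure ratio = 1 / 0.8955 = 1.12.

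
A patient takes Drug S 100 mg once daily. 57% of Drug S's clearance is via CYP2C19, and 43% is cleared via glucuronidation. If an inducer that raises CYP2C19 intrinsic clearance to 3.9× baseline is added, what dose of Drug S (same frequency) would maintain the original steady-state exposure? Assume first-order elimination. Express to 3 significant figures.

265 mg

The CYP2C19 pathway (57% of clearance) rises to 3.9× activity: 0.57 × 3.9 = 2.223.
Non-CYP routes (43%) are unchanged.
Relative clearance = 2.223 + 0.43 = 2.653.
Css,avg = (dose rate)/CL, so holding Css fixed requires dose ∝ CL: 100 × 2.653 = 265 mg.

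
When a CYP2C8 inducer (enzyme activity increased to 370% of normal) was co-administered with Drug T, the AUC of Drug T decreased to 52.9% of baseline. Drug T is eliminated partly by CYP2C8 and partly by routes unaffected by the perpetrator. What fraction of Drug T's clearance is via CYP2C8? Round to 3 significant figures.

Call the CYP2C8 fraction fm. After the interaction, CL_new/CL_old = fm × 3.7 + (1 − fm).
AUC ratio = 1 / (new CL fraction), so new CL fraction = 1 / 0.529 = 1.89.
fm × 3.7 + 1 − fm = 1.89  ⇒  fm × (3.7 − 1) = 0.8904  ⇒  fm = 0.330.

0.330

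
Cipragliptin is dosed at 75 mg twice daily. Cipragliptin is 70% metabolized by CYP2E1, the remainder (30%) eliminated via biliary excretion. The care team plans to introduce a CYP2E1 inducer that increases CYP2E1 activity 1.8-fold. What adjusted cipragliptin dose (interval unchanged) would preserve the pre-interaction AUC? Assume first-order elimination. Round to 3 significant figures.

CYP2E1: 0.7 × 1.8 = 1.26
Other: 0.3 (unchanged)
New clearance relative to baseline: 1.26 + 0.3 = 1.56.
To maintain the same steady-state level, dose must scale with clearance: new dose = 75 × 1.56 = 117 mg.

117 mg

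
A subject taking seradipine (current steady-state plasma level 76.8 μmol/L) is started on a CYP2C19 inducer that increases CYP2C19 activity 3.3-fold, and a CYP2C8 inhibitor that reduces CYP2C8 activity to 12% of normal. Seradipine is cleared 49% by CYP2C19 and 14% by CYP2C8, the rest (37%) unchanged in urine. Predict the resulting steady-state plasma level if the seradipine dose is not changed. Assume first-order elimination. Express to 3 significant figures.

The CYP2C19 pathway (49% of clearance) increases to 3.3× activity: 0.49 × 3.3 = 1.617.
The CYP2C8 pathway (14% of clearance) drops to 0.12× activity: 0.14 × 0.12 = 0.0168.
The remaining 37% of clearance is unaffected.
New clearance relative to baseline: 1.617 + 0.0168 + 0.37 = 2.0038.
Steady-state plasma level ∝ 1/CL: new value = 76.8 / 2.0038 = 38.3 μmol/L.

38.3 μmol/L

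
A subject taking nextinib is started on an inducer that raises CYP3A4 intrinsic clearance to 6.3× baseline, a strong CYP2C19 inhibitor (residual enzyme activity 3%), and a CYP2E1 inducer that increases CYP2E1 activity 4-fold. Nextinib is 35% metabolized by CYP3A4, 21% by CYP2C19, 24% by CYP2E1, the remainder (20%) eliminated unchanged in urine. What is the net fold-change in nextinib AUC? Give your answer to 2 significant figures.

0.30

CYP3A4: 0.35 × 6.3 = 2.205
CYP2C19: 0.21 × 0.03 = 0.0063
CYP2E1: 0.24 × 4 = 0.96
Other: 0.2 (unchanged)
Relative clearance = 2.205 + 0.0063 + 0.96 + 0.2 = 3.3713.
Net AUC ratio = 1 / 3.3713 = 0.30.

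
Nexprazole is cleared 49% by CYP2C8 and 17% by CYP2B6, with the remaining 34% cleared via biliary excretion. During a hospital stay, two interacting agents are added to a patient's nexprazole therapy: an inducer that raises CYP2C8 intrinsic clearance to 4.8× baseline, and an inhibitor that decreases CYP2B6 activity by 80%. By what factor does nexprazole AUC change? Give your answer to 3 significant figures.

0.367

CYP2C8: 0.49 × 4.8 = 2.352
CYP2B6: 0.17 × 0.2 = 0.034
Other: 0.34 (unchanged)
Relative clearance = 2.352 + 0.034 + 0.34 = 2.726.
Because AUC varies inversely with clearance, the combined effect is 1 / 2.726 = 0.367.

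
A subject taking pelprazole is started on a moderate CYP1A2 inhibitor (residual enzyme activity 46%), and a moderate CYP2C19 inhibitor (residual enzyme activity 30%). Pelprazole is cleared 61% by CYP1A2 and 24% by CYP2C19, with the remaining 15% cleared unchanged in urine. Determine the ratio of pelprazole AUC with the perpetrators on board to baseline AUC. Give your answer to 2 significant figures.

2.0

The CYP1A2 pathway (61% of clearance) drops to 0.46× activity: 0.61 × 0.46 = 0.2806.
The CYP2C19 pathway (24% of clearance) drops to 0.3× activity: 0.24 × 0.3 = 0.072.
The remaining 15% of clearance is unaffected.
Relative clearance = 0.2806 + 0.072 + 0.15 = 0.5026.
AUC ∝ 1/CL: fold-change = 1 / 0.5026 = 2.0.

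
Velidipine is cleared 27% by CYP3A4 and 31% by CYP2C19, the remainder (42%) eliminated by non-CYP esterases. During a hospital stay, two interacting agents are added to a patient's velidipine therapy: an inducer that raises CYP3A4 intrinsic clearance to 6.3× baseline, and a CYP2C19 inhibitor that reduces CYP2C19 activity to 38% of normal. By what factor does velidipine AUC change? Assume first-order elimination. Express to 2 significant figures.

CYP3A4: 0.27 × 6.3 = 1.701
CYP2C19: 0.31 × 0.38 = 0.1178
Other: 0.42 (unchanged)
Relative clearance = 1.701 + 0.1178 + 0.42 = 2.2388.
Because AUC varies inversely with clearance, the combined effect is 1 / 2.2388 = 0.45.

0.45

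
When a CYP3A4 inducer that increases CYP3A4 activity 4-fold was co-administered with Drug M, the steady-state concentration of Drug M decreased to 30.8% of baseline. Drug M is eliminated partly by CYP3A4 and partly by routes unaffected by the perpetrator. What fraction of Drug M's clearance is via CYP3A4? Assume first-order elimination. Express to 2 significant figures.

0.75

Call the CYP3A4 fraction fm. After the interaction, CL_new/CL_old = fm × 4 + (1 − fm).
Steady-state concentration ratio = 1 / (new CL fraction), so new CL fraction = 1 / 0.308 = 3.247.
fm × 4 + 1 − fm = 3.247  ⇒  fm × (4 − 1) = 2.247  ⇒  fm = 0.75.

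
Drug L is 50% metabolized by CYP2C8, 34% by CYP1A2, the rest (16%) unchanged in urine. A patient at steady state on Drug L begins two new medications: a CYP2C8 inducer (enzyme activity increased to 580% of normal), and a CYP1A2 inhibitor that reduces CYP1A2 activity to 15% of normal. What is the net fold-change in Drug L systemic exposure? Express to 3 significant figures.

0.321

CYP2C8: 0.5 × 5.8 = 2.9
CYP1A2: 0.34 × 0.15 = 0.051
Other: 0.16 (unchanged)
Relative clearance = 2.9 + 0.051 + 0.16 = 3.111.
Systemic exposure ∝ 1/CL: fold-change = 1 / 3.111 = 0.321.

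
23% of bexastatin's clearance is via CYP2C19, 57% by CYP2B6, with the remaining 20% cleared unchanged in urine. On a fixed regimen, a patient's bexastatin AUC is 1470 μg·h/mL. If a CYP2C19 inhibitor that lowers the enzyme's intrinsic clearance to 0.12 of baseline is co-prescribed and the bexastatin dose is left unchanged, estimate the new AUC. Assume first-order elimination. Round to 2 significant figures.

1.8 × 10³ μg·h/mL

CYP2C19: 0.23 × 0.12 = 0.0276
CYP2B6: 0.57 (unchanged)
Other: 0.2 (unchanged)
New clearance relative to baseline: 0.0276 + 0.57 + 0.2 = 0.7976.
AUC ∝ 1/CL, so new value = 1470 / 0.7976 = 1.8 × 10³ μg·h/mL.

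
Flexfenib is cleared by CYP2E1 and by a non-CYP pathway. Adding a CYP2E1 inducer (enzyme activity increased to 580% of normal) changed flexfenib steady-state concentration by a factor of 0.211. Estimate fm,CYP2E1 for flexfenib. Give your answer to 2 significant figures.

0.78

Let x = fm,CYP2E1. Because steady-state concentration ∝ 1/CL, relative clearance rose to 1/0.211 = 4.739.
Setting x·5.8 + (1 − x) = 4.739 and solving: x = (4.739 − 1)/(5.8 − 1) = 0.78.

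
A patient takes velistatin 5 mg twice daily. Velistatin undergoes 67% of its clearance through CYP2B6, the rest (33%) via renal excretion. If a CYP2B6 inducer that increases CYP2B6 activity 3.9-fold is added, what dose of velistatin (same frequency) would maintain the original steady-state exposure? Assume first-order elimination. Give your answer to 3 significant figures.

14.7 mg

The CYP2B6 pathway (67% of clearance) is boosted to 3.9× activity: 0.67 × 3.9 = 2.613.
Non-CYP routes (33%) are unchanged.
New clearance relative to baseline: 2.613 + 0.33 = 2.943.
Exposure is unchanged when dose changes in proportion to clearance. New dose = 5 mg × 2.943 = 14.7 mg.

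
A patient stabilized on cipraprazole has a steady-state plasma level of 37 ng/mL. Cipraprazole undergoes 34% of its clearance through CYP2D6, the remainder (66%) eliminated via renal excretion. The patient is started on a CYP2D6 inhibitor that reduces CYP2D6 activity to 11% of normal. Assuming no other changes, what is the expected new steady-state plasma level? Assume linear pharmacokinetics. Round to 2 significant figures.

53 ng/mL

CYP2D6: 0.34 × 0.11 = 0.0374
Other: 0.66 (unchanged)
CL_new/CL_old = 0.0374 + 0.66 = 0.6974.
Steady-state plasma level ∝ 1/CL, so new value = 37 / 0.6974 = 53 ng/mL.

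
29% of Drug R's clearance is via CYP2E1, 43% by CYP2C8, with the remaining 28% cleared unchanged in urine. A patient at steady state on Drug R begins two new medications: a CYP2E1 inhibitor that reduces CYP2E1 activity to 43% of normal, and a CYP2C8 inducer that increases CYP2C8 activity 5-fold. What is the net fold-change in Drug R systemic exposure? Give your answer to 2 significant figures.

0.39

CYP2E1: 0.29 × 0.43 = 0.1247
CYP2C8: 0.43 × 5 = 2.15
Other: 0.28 (unchanged)
CL_new/CL_old = 0.1247 + 2.15 + 0.28 = 2.5547.
Net systemic exposure ratio = 1 / 2.5547 = 0.39.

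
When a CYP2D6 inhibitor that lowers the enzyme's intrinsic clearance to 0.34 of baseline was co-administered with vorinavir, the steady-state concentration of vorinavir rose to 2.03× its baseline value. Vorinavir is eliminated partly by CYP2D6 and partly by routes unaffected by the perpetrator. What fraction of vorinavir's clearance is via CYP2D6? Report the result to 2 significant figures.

0.77

Let fm be the CYP2D6 fraction. New clearance relative to baseline = fm × 0.34 + (1 − fm).
Steady-state concentration ratio = 1 / (new CL fraction), so new CL fraction = 1 / 2.03 = 0.4926.
fm × 0.34 + 1 − fm = 0.4926  ⇒  fm × (0.34 − 1) = −0.5074  ⇒  fm = 0.77.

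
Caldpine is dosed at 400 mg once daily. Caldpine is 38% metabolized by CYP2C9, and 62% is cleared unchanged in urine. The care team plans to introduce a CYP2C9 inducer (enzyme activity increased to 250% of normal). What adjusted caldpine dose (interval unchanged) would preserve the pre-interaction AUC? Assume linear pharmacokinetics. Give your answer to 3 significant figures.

628 mg

The CYP2C9 pathway (38% of clearance) increases to 2.5× activity: 0.38 × 2.5 = 0.95.
Non-CYP routes (62%) are unchanged.
CL_new/CL_old = 0.95 + 0.62 = 1.57.
To maintain the same steady-state level, dose must scale with clearance: new dose = 400 × 1.57 = 628 mg.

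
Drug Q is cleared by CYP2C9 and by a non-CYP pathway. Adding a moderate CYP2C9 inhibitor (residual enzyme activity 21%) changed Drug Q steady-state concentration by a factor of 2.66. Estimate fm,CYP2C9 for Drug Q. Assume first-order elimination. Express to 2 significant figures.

CL'/CL = 1 / 2.66 = 0.3759
0.21·fm + (1 − fm) = 0.3759
fm = (0.3759 − 1) / (0.21 − 1) = 0.79

0.79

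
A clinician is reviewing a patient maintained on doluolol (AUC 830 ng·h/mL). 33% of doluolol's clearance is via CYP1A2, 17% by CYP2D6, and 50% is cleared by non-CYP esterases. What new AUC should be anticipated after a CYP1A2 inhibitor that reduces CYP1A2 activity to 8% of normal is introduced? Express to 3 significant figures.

1.19 × 10³ ng·h/mL

The CYP1A2 pathway (33% of clearance) falls to 0.08× activity: 0.33 × 0.08 = 0.0264.
CYP2D6 (17%) and the residual 50% are unaffected.
New clearance relative to baseline: 0.0264 + 0.17 + 0.5 = 0.6964.
AUC ∝ 1/CL, so new value = 830 / 0.6964 = 1.19 × 10³ ng·h/mL.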